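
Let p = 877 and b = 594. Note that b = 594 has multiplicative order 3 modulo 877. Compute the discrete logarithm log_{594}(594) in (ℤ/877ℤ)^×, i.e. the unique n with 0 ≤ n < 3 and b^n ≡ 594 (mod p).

Successive powers of 594 modulo 877:
  594^0=1  594^1=594
So 594^1 ≡ 594 (mod 877), giving n = 1.

1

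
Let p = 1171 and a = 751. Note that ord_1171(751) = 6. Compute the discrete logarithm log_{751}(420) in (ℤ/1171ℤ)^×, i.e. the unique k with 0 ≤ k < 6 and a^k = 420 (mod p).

4

Successive powers of 751 modulo 1171:
  751^0=1  751^1=751  751^2=750  751^3=1170  751^4=420
So 751^4 ≡ 420 (mod 1171), giving k = 4.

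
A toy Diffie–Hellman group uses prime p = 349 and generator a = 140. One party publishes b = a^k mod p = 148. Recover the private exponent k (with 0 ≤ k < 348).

292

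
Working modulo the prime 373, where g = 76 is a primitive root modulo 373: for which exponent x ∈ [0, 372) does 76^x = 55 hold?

258

Baby-step giant-step with m = ceil(sqrt(372)) = 20.
Baby table (76^j mod 373 for j=0..19):
  0:1  1:76  2:181  3:328  4:310  5:61  6:160  7:224
  8:239  9:260  10:364  11:62  12:236  13:32  14:194  15:197
  16:52  17:222  18:87  19:271
Giant step factor: 76^(-20) ≡ 175 (mod 373).
Scan 55·175^i mod 373 for i = 0, 1, …:
  i=0: 55   i=1: 300   i=2: 280   i=3: 137
  i=4: 103   i=5: 121   i=6: 287   i=7: 243
  i=8: 3   i=9: 152   i=10: 117   i=11: 333
  i=12: 87
Match at i=12, j=18: x = 12·20 + 18 = 258.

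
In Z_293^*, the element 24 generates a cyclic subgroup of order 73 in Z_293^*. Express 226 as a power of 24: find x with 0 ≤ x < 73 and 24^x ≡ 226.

Baby-step giant-step with m = ceil(sqrt(73)) = 9.
Baby table (24^j mod 293 for j=0..8):
  0:1  1:24  2:283  3:53  4:100  5:56  6:172  7:26
  8:38
Giant step factor: 24^(-9) ≡ 222 (mod 293).
Scan 226·222^i mod 293 for i = 0, 1, …:
  i=0: 226   i=1: 69   i=2: 82   i=3: 38
Match at i=3, j=8: x = 3·9 + 8 = 35.

35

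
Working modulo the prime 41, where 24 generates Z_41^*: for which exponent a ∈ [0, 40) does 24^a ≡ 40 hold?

Successive powers of 24 modulo 41:
  24^0=1  24^1=24  24^2=2  24^3=7  24^4=4  24^5=14
  24^6=8  24^7=28  24^8=16  24^9=15  24^10=32  24^11=30
  24^12=23  24^13=19  24^14=5  24^15=38  24^16=10  24^17=35
  24^18=20  24^19=29  24^20=40
So 24^20 ≡ 40 (mod 41), giving a = 20.

20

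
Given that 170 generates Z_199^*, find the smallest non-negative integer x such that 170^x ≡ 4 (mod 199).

Successive powers of 170 modulo 199:
  170^0=1  170^1=170  170^2=45  170^3=88  170^4=35  170^5=179
  170^6=182  170^7=95  170^8=31  170^9=96  170^10=2  170^11=141
  170^12=90  170^13=176  170^14=70  170^15=159  170^16=165  170^17=190
  170^18=62  170^19=192  170^20=4
So 170^20 ≡ 4 (mod 199), giving x = 20.

20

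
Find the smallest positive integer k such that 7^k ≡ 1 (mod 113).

The order of 7 must divide p − 1 = 112 = 2^4 · 7.
Divisors: 1, 2, 4, 7, 8, 14, 16, 28, 56, 112.
Check each in increasing order: 7^1 ≡ 7;  7^2 ≡ 49;  7^4 ≡ 28;  7^7 ≡ 112;  7^8 ≡ 106;  7^14 ≡ 1.
Smallest exponent giving 1 is 14.

14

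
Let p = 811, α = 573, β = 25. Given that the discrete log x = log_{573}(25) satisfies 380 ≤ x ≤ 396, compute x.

Compute 573^380 mod 811 = 289, then multiply by 573 repeatedly:
  573^380=289  573^381=153  573^382=81  573^383=186  573^384=337
  573^385=83  573^386=521  573^387=85  573^388=45  573^389=644
  573^390=7  573^391=767  573^392=740  573^393=678  573^394=25
Found 25 at exponent 394.

394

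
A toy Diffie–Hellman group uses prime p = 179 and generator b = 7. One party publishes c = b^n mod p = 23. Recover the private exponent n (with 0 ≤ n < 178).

57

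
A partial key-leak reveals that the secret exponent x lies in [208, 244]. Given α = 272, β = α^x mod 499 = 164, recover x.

Compute 272^208 mod 499 = 409, then multiply by 272 repeatedly:
  272^208=409  272^209=470  272^210=96  272^211=164
Found 164 at exponent 211.

211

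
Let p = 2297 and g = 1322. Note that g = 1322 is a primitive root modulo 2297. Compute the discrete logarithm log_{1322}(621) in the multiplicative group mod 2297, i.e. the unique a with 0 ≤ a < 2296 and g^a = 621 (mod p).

478

Baby-step giant-step with m = ceil(sqrt(2296)) = 48.
Baby table (1322^j mod 2297 for j=0..47):
  0:1  1:1322  2:1964  3:798  4:633  5:718  6:535  7:2091
  8:1011  9:1985  10:996  11:531  12:1397  13:46  14:1090  15:761
  16:2253  17:1554  18:870  19:1640  20:2009  21:566  22:1727  23:2173
  24:1456  25:2243  26:2116  27:1903  28:551  29:273  30:277  31:971
  32:1936  33:534  34:769  35:1344  36:1187  37:363  38:2110  39:862
  40:252  41:79  42:1073  43:1257  44:1023  45:1770  46:1594  47:919
Giant step factor: 1322^(-48) ≡ 801 (mod 2297).
Scan 621·801^i mod 2297 for i = 0, 1, …:
  i=0: 621   i=1: 1269   i=2: 1195   i=3: 1643
  i=4: 2159   i=5: 2015   i=6: 1521   i=7: 911
  i=8: 1562   i=9: 1594
Match at i=9, j=46: a = 9·48 + 46 = 478.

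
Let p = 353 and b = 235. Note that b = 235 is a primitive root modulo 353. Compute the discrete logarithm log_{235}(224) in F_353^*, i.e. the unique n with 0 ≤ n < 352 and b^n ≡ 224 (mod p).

Baby-step giant-step with m = ceil(sqrt(352)) = 19.
Baby table (235^j mod 353 for j=0..18):
  0:1  1:235  2:157  3:183  4:292  5:138  6:307  7:133
  8:191  9:54  10:335  11:6  12:351  13:236  14:39  15:340
  16:122  17:77  18:92
Giant step factor: 235^(-19) ≡ 211 (mod 353).
Scan 224·211^i mod 353 for i = 0, 1, …:
  i=0: 224   i=1: 315   i=2: 101   i=3: 131
  i=4: 107   i=5: 338   i=6: 12   i=7: 61
  i=8: 163   i=9: 152     …   i=15: 109
  i=16: 54
Match at i=16, j=9: n = 16·19 + 9 = 313.

313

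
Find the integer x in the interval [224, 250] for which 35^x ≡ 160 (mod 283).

236

Compute 35^224 mod 283 = 13, then multiply by 35 repeatedly:
  35^224=13  35^225=172  35^226=77  35^227=148  35^228=86
  35^229=180  35^230=74  35^231=43  35^232=90  35^233=37
  35^234=163  35^235=45  35^236=160
Found 160 at exponent 236.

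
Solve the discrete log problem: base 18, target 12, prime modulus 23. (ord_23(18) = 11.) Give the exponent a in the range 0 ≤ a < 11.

Successive powers of 18 modulo 23:
  18^0=1  18^1=18  18^2=2  18^3=13  18^4=4  18^5=3
  18^6=8  18^7=6  18^8=16  18^9=12
So 18^9 ≡ 12 (mod 23), giving a = 9.

9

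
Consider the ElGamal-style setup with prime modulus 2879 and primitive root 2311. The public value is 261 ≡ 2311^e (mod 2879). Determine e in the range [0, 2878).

Baby-step giant-step with m = ceil(sqrt(2878)) = 54.
Baby table (2311^j mod 2879 for j=0..53):
  0:1  1:2311  2:176  3:797  4:2186  5:2080  6:1829  7:447
  8:2335  9:939  10:2142  11:1161  12:2722  13:2806  14:1158  15:1547
  16:2278  17:1646  18:747  19:1796  20:1917  21:2285  22:549  23:1979
  24:1617  25:2824  26:2450  27:1836  28:2229  29:688  30:760  31:170
  32:1326  33:1130  34:177  35:229  36:2362  37:2877  38:1136  39:2527
  40:1285  41:1386  42:1598  43:2100  44:1985  45:1088  46:1001  47:1474
  48:557  49:314  50:146  51:563  52:2664  53:1202
Giant step factor: 2311^(-54) ≡ 1199 (mod 2879).
Scan 261·1199^i mod 2879 for i = 0, 1, …:
  i=0: 261   i=1: 2007   i=2: 2428   i=3: 503
  i=4: 1386
Match at i=4, j=41: e = 4·54 + 41 = 257.

257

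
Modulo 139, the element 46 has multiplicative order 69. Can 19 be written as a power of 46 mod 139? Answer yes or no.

no

19 ∈ ⟨46⟩ iff 19^69 ≡ 1 (mod 139), since |⟨46⟩| = 69.
19^69 mod 139 = 138.
Since 138 ≠ 1, 19 does not lie in the subgroup.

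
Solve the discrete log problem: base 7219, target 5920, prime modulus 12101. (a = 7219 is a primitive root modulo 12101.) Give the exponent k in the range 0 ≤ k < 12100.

Baby-step giant-step with m = ceil(sqrt(12100)) = 110.
Baby table (7219^j mod 12101 for j=0..109):
  0:1  1:7219  2:7055  3:9037  4:1612  5:7967  6:9821  7:10141
  8:8930  9:3643  10:3344  11:10942  12:7071  13:3531  14:5583  15:7347
  16:11411  17:4502  18:8753  19:8586  20:1012  21:8725  22:70  23:9189
  24:9810  25:3338  26:3931  27:1044  28:9814  29:8012  30:7949  31:889
  32:4161  33:3577  34:10930  35:5150  36:3578  37:6048  38:104  39:514
  40:7660  41:8071  42:10335  43:5700  44:4900  45:1877  46:9044  47:3741
  48:8948  49:474  50:9324  51:4194  52:11885  53:1725  54:846  55:8370
  56:2737  57:9571  58:8440  59:11926  60:7280  61:11778  62:3756  63:8324
  64:9491  65:11768  66:4172  67:10380  68:3828  69:7749  70:9209  71:8978
  72:11327  73:3156  74:9082  75:11841  76:10816  77:5052  78:10075  79:4415
  80:9952  81:11952  82:1358  83:1592  84:8799  85:1832  86:10916  87:892
  88:1616  89:540  90:1738  91:9986  92:3277  93:11309  94:6325  95:3102
  96:6488  97:6002  98:6858  99:2711  100:3392  101:6525  102:6883  103:1671
  104:10353  105:2531  106:10880  107:7230  108:1757  109:1935
Giant step factor: 7219^(-110) ≡ 4572 (mod 12101).
Scan 5920·4572^i mod 12101 for i = 0, 1, …:
  i=0: 5920   i=1: 8404   i=2: 2413   i=3: 8225
  i=4: 6893   i=5: 3792   i=6: 8392   i=7: 8054
  i=8: 11646   i=9: 1112     …   i=29: 2308
  i=30: 104
Match at i=30, j=38: k = 30·110 + 38 = 3338.

3338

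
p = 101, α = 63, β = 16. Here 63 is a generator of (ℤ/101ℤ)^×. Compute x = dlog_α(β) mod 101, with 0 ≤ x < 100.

32

Baby-step giant-step with m = ceil(sqrt(100)) = 10.
Baby table (63^j mod 101 for j=0..9):
  0:1  1:63  2:30  3:72  4:92  5:39  6:33  7:59
  8:81  9:53
Giant step factor: 63^(-10) ≡ 17 (mod 101).
Scan 16·17^i mod 101 for i = 0, 1, …:
  i=0: 16   i=1: 70   i=2: 79   i=3: 30
Match at i=3, j=2: x = 3·10 + 2 = 32.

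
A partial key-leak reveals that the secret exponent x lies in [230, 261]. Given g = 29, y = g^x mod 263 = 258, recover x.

Compute 29^230 mod 263 = 25, then multiply by 29 repeatedly:
  29^230=25  29^231=199  29^232=248  29^233=91  29^234=9
  29^235=261  29^236=205  29^237=159  29^238=140  29^239=115
  29^240=179  29^241=194  29^242=103  29^243=94  29^244=96
  29^245=154  29^246=258
Found 258 at exponent 246.

246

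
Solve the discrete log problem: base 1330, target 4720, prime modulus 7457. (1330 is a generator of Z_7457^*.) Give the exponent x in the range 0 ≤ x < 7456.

532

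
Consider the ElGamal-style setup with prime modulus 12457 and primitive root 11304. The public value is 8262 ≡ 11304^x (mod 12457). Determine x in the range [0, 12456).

Baby-step giant-step with m = ceil(sqrt(12456)) = 112.
Baby table (11304^j mod 12457 for j=0..111):
  0:1  1:11304  2:8967  3:359  4:9611  5:5247  6:4311  7:12217
  8:2666  9:2981  10:1039  11:10362  12:11334  13:11748  14:7772  15:7924
  16:7066  17:12237  18:4520  19:7923  20:8219  21:3270  22:4161  23:10769
  24:2972  25:11416  26:4401  27:8103  28:12448  29:10377  30:6496  31:9226
  32:700  33:2605  34:11029  35:2160  36:920  37:10542  38:3106  39:6398
  40:10107  41:6381  42:4794  43:3426  44:11148  45:1980  46:9148  47:3435
  48:771  49:7941  50:12379  51:2735  52:10623  53:9369  54:10219  55:1815
  56:81  57:6263  58:3821  59:4165  60:6157  61:1469  62:395  63:5474
  64:4177  65:4778  66:9417  67:4703  68:8693  69:4856  70:6682  71:6537
  72:11781  73:7094  74:4867  75:6456  76:5518  77:3273  78:702  79:299
  80:4049  81:2878  82:7685  83:8579  84:11728  85:5918  86:2982  87:12343
  88:6872  89:11693  90:8902  91:562  92:12235  93:6826  94:2446  95:7501
  96:8962  97:6124  98:2147  99:3452  100:6084  101:10896  102:6025  103:4181
  104:166  105:7914  106:6139  107:9766  108:930  109:11469  110:5577  111:9988
Giant step factor: 11304^(-112) ≡ 5039 (mod 12457).
Scan 8262·5039^i mod 12457 for i = 0, 1, …:
  i=0: 8262   i=1: 924   i=2: 9575   i=3: 2464
  i=4: 8924   i=5: 10723   i=6: 7188   i=7: 7833
  i=8: 6711   i=9: 8431     …   i=13: 437
  i=14: 9611
Match at i=14, j=4: x = 14·112 + 4 = 1572.

1572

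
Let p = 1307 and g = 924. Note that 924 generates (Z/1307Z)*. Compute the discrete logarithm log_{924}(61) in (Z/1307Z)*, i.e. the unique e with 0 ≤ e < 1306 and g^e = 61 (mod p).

Baby-step giant-step with m = ceil(sqrt(1306)) = 37.
Baby table (924^j mod 1307 for j=0..36):
  0:1  1:924  2:305  3:815  4:228  5:245  6:269  7:226
  8:1011  9:966  10:1210  11:555  12:476  13:672  14:103  15:1068
  16:47  17:297  18:1265  19:402  20:260  21:1059  22:880  23:166
  24:465  25:964  26:669  27:1252  28:153  29:216  30:920  31:530
  32:902  33:889  34:640  35:596  36:457
Giant step factor: 924^(-37) ≡ 1136 (mod 1307).
Scan 61·1136^i mod 1307 for i = 0, 1, …:
  i=0: 61   i=1: 25   i=2: 953   i=3: 412
  i=4: 126   i=5: 673   i=6: 1240   i=7: 1001
  i=8: 46   i=9: 1283   i=10: 183   i=11: 75
  i=12: 245
Match at i=12, j=5: e = 12·37 + 5 = 449.

449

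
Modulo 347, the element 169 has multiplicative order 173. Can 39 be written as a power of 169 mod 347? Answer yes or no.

yes

39 ∈ ⟨169⟩ iff 39^173 ≡ 1 (mod 347), since |⟨169⟩| = 173.
39^173 mod 347 = 1.
Since 1 = 1, 39 lies in the subgroup.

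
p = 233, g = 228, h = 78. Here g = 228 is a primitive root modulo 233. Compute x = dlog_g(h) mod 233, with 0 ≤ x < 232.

71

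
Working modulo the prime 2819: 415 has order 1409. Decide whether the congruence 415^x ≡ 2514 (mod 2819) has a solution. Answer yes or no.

2514 ∈ ⟨415⟩ iff 2514^1409 ≡ 1 (mod 2819), since |⟨415⟩| = 1409.
2514^1409 mod 2819 = 2818.
Since 2818 ≠ 1, 2514 does not lie in the subgroup.

no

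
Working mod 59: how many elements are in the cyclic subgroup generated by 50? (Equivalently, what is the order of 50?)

58

The order of 50 must divide p − 1 = 58 = 2 · 29.
Divisors: 1, 2, 29, 58.
Check each in increasing order: 50^1 ≡ 50;  50^2 ≡ 22;  50^29 ≡ 58;  50^58 ≡ 1.
Smallest exponent giving 1 is 58.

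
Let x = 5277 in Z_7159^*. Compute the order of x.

7158

The order of 5277 must divide p − 1 = 7158 = 2 · 3 · 1193.
Divisors: 1, 2, 3, 6, 1193, 2386, 3579, 7158.
Check each in increasing order: 5277^1 ≡ 5277;  5277^2 ≡ 5378;  5277^3 ≡ 1430;  5277^6 ≡ 4585;  5277^1193 ≡ 4279;  5277^2386 ≡ 4278;  5277^3579 ≡ 7158;  5277^7158 ≡ 1.
Smallest exponent giving 1 is 7158.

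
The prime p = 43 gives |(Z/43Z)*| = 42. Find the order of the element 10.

The order of 10 must divide p − 1 = 42 = 2 · 3 · 7.
Divisors: 1, 2, 3, 6, 7, 14, 21, 42.
Check each in increasing order: 10^1 ≡ 10;  10^2 ≡ 14;  10^3 ≡ 11;  10^6 ≡ 35;  10^7 ≡ 6;  10^14 ≡ 36;  10^21 ≡ 1.
Smallest exponent giving 1 is 21.

21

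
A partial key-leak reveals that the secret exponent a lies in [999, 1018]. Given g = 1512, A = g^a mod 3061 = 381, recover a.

1006

Compute 1512^999 mod 3061 = 2272, then multiply by 1512 repeatedly:
  1512^999=2272  1512^1000=822  1512^1001=98  1512^1002=1248  1512^1003=1400
  1512^1004=1649  1512^1005=1634  1512^1006=381
Found 381 at exponent 1006.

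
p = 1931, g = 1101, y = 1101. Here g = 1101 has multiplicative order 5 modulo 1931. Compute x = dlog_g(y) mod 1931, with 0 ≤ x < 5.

1

Successive powers of 1101 modulo 1931:
  1101^0=1  1101^1=1101
So 1101^1 ≡ 1101 (mod 1931), giving x = 1.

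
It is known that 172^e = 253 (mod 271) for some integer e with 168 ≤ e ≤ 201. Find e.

169

Compute 172^168 mod 271 = 148, then multiply by 172 repeatedly:
  172^168=148  172^169=253
Found 253 at exponent 169.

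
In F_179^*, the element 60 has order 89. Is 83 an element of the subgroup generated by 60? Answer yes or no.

yes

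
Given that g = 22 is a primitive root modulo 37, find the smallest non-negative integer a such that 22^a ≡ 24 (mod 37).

Successive powers of 22 modulo 37:
  22^0=1  22^1=22  22^2=3  22^3=29  22^4=9  22^5=13
  22^6=27  22^7=2  22^8=7  22^9=6  22^10=21  22^11=18
  22^12=26  22^13=17  22^14=4  22^15=14  22^16=12  22^17=5
  22^18=36  22^19=15  22^20=34  22^21=8  22^22=28  22^23=24
So 22^23 ≡ 24 (mod 37), giving a = 23.

23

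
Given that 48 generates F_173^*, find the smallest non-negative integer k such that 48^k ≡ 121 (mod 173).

118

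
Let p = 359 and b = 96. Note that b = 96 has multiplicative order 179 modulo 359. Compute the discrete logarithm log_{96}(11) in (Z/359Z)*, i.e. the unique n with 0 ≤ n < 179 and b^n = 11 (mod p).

Baby-step giant-step with m = ceil(sqrt(179)) = 14.
Baby table (96^j mod 359 for j=0..13):
  0:1  1:96  2:241  3:160  4:282  5:147  6:111  7:245
  8:185  9:169  10:69  11:162  12:115  13:270
Giant step factor: 96^(-14) ≡ 5 (mod 359).
Scan 11·5^i mod 359 for i = 0, 1, …:
  i=0: 11   i=1: 55   i=2: 275   i=3: 298
  i=4: 54   i=5: 270
Match at i=5, j=13: n = 5·14 + 13 = 83.

83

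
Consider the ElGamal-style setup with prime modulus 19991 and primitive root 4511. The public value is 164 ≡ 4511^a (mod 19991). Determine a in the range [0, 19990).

18351

Baby-step giant-step with m = ceil(sqrt(19990)) = 142.
Baby table (4511^j mod 19991 for j=0..141):
  0:1  1:4511  2:18274  3:11121  4:9412  5:16639  6:12315  7:17967
  8:5623  9:16765  10:962  11:1535  12:7499  13:3217  14:18412  15:13918
  16:12358  17:12030  18:11756  19:15184  20:5858  21:17327  22:17278  23:16140
  24:318  25:15137  26:13742  27:18062  28:14357  29:13578  30:17925  31:16071
  32:8915  33:13664  34:6051  35:8346  36:5753  37:3465  38:17644  39:7913
  40:11608  41:7259  42:91  43:10681  44:3681  45:12461  46:16870  47:14824
  48:1169  49:15726  50:11918  51:6299  52:7578  53:19739  54:2715  55:12873
  56:16239  57:7105  58:5082  59:15216  60:10273  61:2365  62:13312  63:17459
  64:13000  65:9397  66:8947  67:18079  68:11080  69:4380  70:7072  71:16147
  72:11904  73:3118  74:11625  75:3982  76:10884  77:19819  78:3757  79:15450
  80:6324  81:407  82:16796  83:866  84:8281  85:12403  86:15115  87:14455
  88:15854  89:9587  90:6424  91:11705  92:5024  93:13461  94:9904  95:17050
  96:7173  97:11965  98:18406  99:6843  100:2669  101:5277  102:15257  103:15305
  104:11932  105:9480  106:3531  107:15505  108:14537  109:5927  110:8730  111:18751
  112:3840  113:10034  114:3750  115:3864  116:18343  117:2524  118:10885  119:4339
  120:2040  121:6580  122:15736  123:17046  124:9120  125:18833  126:13904  127:9177
  128:16077  129:15990  130:3362  131:12804  132:4845  133:5632  134:17382  135:5500
  136:1669  137:12243  138:13031  139:9301  140:15693  141:2992
Giant step factor: 4511^(-142) ≡ 15701 (mod 19991).
Scan 164·15701^i mod 19991 for i = 0, 1, …:
  i=0: 164   i=1: 16116   i=2: 11229   i=3: 5900
  i=4: 17597   i=5: 14877   i=6: 8933   i=7: 177
  i=8: 328   i=9: 12241     …   i=128: 12737
  i=129: 13664
Match at i=129, j=33: a = 129·142 + 33 = 18351.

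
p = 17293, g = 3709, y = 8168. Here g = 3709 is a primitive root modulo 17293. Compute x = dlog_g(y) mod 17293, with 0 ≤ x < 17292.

12409

Baby-step giant-step with m = ceil(sqrt(17292)) = 132.
Baby table (3709^j mod 17293 for j=0..131):
  0:1  1:3709  2:8746  3:14539  4:5577  5:2665  6:10182  7:14419
  8:10115  9:8018  10:12095  11:2313  12:1589  13:13981  14:11115  15:16316
  16:7837  17:15193  18:10243  19:15859  20:7538  21:12954  22:6432  23:9241
  24:143  25:11597  26:5582  27:3917  28:2033  29:649  30:3414  31:4050
  32:11126  33:5236  34:285  35:2192  36:2418  37:10588  38:15782  39:15926
  40:13939  41:10974  42:12137  43:2454  44:5768  45:2071  46:3247  47:7195
  48:3156  49:15536  50:2748  51:6755  52:14031  53:6342  54:3998  55:8481
  56:62  57:5149  58:6169  59:2182  60:17207  61:9593  62:8736  63:12035
  64:4582  65:12912  66:6291  67:5062  68:12053  69:2172  70:14703  71:8598
  72:1690  73:8144  74:12518  75:14850  76:445  77:7670  78:1045  79:2273
  80:8866  81:10001  82:224  83:752  84:4995  85:5652  86:4152  87:8998
  88:15385  89:13358  90:377  91:14853  92:11572  93:16615  94:10076  95:1711
  96:16861  97:5961  98:8895  99:13804  100:11756  101:7351  102:11091  103:13765
  104:5449  105:12117  106:14739  107:3778  108:5272  109:12758  110:5774  111:7032
  112:3844  113:7964  114:2032  115:14233  116:11961  117:6804  118:5549  119:2571
  120:7396  121:5066  122:9596  123:2570  124:3687  125:13613  126:12350  127:14286
  128:1022  129:3431  130:15224  131:4171
Giant step factor: 3709^(-132) ≡ 5223 (mod 17293).
Scan 8168·5223^i mod 17293 for i = 0, 1, …:
  i=0: 8168   i=1: 16926   i=2: 2682   i=3: 756
  i=4: 5784   i=5: 16254   i=6: 3305   i=7: 3601
  i=8: 10532   i=9: 16896     …   i=93: 8629
  i=94: 3709
Match at i=94, j=1: x = 94·132 + 1 = 12409.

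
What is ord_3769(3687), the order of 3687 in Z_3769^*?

3768

The order of 3687 must divide p − 1 = 3768 = 2^3 · 3 · 157.
Divisors: 1, 2, 3, 4, 6, 8, 12, 24, 157, 314, 471, 628, 942, 1256, 1884, 3768.
Check each in increasing order: 3687^1 ≡ 3687;  3687^2 ≡ 2955;  3687^3 ≡ 2675;  3687^4 ≡ 3021;  3687^6 ≡ 2063;  3687^8 ≡ 1692;  3687^12 ≡ 768;  3687^24 ≡ 1860;  3687^157 ≡ 917;  3687^314 ≡ 402;  3687^471 ≡ 3041;  3687^628 ≡ 3306;  3687^942 ≡ 2324;  3687^1256 ≡ 3305;  3687^1884 ≡ 3768;  3687^3768 ≡ 1.
Smallest exponent giving 1 is 3768.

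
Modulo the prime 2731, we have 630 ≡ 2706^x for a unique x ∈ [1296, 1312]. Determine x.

1298

Compute 2706^1296 mod 2731 = 1727, then multiply by 2706 repeatedly:
  2706^1296=1727  2706^1297=521  2706^1298=630
Found 630 at exponent 1298.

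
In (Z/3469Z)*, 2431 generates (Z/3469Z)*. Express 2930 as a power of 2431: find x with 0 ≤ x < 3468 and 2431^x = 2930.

Baby-step giant-step with m = ceil(sqrt(3468)) = 59.
Baby table (2431^j mod 3469 for j=0..58):
  0:1  1:2431  2:2054  3:1383  4:612  5:3040  6:1270  7:3429
  8:3361  9:1096  10:184  11:3272  12:3284  13:1235  14:1600  15:851
  16:1257  17:3047  18:942  19:462  20:2635  21:1911  22:650  23:1755
  24:3004  25:479  26:2334  27:2139  28:3347  29:1752  30:2649  31:1255
  32:1654  33:303  34:1165  35:1411  36:2769  37:1579  38:1835  39:3220
  40:1756  41:1966  42:2533  43:248  44:2751  45:2918  46:3022  47:2609
  48:1147  49:2750  50:487  51:968  52:1226  53:535  54:3179  55:2686
  56:1008  57:1334  58:2908
Giant step factor: 2431^(-59) ≡ 2642 (mod 3469).
Scan 2930·2642^i mod 3469 for i = 0, 1, …:
  i=0: 2930   i=1: 1721   i=2: 2492   i=3: 3171
  i=4: 147   i=5: 3315   i=6: 2474   i=7: 712
  i=8: 906   i=9: 42     …   i=24: 3116
  i=25: 535
Match at i=25, j=53: x = 25·59 + 53 = 1528.

1528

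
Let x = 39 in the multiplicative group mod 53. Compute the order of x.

52

The order of 39 must divide p − 1 = 52 = 2^2 · 13.
Divisors: 1, 2, 4, 13, 26, 52.
Check each in increasing order: 39^1 ≡ 39;  39^2 ≡ 37;  39^4 ≡ 44;  39^13 ≡ 30;  39^26 ≡ 52;  39^52 ≡ 1.
Smallest exponent giving 1 is 52.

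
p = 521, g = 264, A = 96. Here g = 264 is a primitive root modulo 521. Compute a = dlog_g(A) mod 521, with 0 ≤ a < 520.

Baby-step giant-step with m = ceil(sqrt(520)) = 23.
Baby table (264^j mod 521 for j=0..22):
  0:1  1:264  2:403  3:108  4:378  5:281  6:202  7:186
  8:130  9:455  10:290  11:494  12:166  13:60  14:210  15:214
  16:228  17:277  18:188  19:137  20:219  21:506  22:208
Giant step factor: 264^(-23) ≡ 297 (mod 521).
Scan 96·297^i mod 521 for i = 0, 1, …:
  i=0: 96   i=1: 378
Match at i=1, j=4: a = 1·23 + 4 = 27.

27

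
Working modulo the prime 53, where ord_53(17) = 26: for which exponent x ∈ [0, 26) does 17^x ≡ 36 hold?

14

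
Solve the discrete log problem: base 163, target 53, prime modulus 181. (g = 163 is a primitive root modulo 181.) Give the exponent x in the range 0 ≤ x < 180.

59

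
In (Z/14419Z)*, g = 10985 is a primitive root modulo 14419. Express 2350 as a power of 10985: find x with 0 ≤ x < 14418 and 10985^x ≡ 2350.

Baby-step giant-step with m = ceil(sqrt(14418)) = 121.
Baby table (10985^j mod 14419 for j=0..120):
  0:1  1:10985  2:12033  3:3532  4:11910  5:7763  6:2589  7:5897
  8:8397  9:2702  10:7168  11:12740  12:12505  13:12031  14:10400  15:2263
  16:699  17:7607  18:4790  19:3219  20:5327  21:4793  22:7336  23:12588
  24:970  25:14228  26:7039  27:8737  28:3081  29:3392  30:2424  31:10166
  32:12774  33:11101  34:3002  35:717  36:3471  37:5099  38:9119  39:3422
  40:337  41:10681  42:3382  43:7926  44:5188  45:6292  46:7353  47:11886
  48:3665  49:2177  50:7643  51:10937  52:3837  53:2708  54:983  55:12843
  56:4859  57:11396  58:13721  59:3378  60:7243  61:313  62:6583  63:2970
  64:9672  65:7728  66:7427  67:2893  68:129  69:4003  70:9424  71:8639
  72:7976  73:6516  74:2344  75:10925  76:1788  77:2502  78:1856  79:14113
  80:12636  81:9166  82:633  83:3547  84:3657  85:811  86:12312  87:11519
  88:9490  89:12699  90:9109  91:8924  92:9778  93:4199  94:14053  95:2391
  96:8136  97:4998  98:9897  99:13704  100:4080  101:4548  102:12364  103:5979
  104:770  105:8916  106:8412  107:8868  108:216  109:8044  110:3708  111:13124
  112:5978  113:4204  114:11302  115:4880  116:11377  117:6872  118:5455  119:12230
  120:4727
Giant step factor: 10985^(-121) ≡ 7522 (mod 14419).
Scan 2350·7522^i mod 14419 for i = 0, 1, …:
  i=0: 2350   i=1: 13425   i=2: 6593   i=3: 5605
  i=4: 14073   i=5: 7227   i=6: 1864   i=7: 5740
  i=8: 5794   i=9: 8250     …   i=77: 11779
  i=78: 11302
Match at i=78, j=114: x = 78·121 + 114 = 9552.

9552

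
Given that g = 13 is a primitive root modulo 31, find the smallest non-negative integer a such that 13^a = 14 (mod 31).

Successive powers of 13 modulo 31:
  13^0=1  13^1=13  13^2=14
So 13^2 ≡ 14 (mod 31), giving a = 2.

2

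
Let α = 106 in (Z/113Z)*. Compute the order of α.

The order of 106 must divide p − 1 = 112 = 2^4 · 7.
Divisors: 1, 2, 4, 7, 8, 14, 16, 28, 56, 112.
Check each in increasing order: 106^1 ≡ 106;  106^2 ≡ 49;  106^4 ≡ 28;  106^7 ≡ 1.
Smallest exponent giving 1 is 7.

7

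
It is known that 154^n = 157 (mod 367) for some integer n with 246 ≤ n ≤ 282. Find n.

251

Compute 154^246 mod 367 = 299, then multiply by 154 repeatedly:
  154^246=299  154^247=171  154^248=277  154^249=86  154^250=32
  154^251=157
Found 157 at exponent 251.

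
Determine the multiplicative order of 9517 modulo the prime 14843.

7421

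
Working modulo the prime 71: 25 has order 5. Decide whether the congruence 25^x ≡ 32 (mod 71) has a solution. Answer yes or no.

⟨25⟩ has order 5; its elements mod 71 are {1, 5, 25, 54, 57}.
32 is not in this set.

no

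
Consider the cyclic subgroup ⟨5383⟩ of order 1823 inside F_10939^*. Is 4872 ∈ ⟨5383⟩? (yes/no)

yes

4872 ∈ ⟨5383⟩ iff 4872^1823 ≡ 1 (mod 10939), since |⟨5383⟩| = 1823.
4872^1823 mod 10939 = 1.
Since 1 = 1, 4872 lies in the subgroup.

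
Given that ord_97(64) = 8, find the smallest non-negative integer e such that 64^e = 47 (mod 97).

7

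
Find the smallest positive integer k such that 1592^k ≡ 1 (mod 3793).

The order of 1592 must divide p − 1 = 3792 = 2^4 · 3 · 79.
Divisors: 1, 2, 3, 4, 6, 8, 12, 16, 24, 48, 79, 158, 237, 316, 474, 632, 948, 1264, 1896, 3792.
Check each in increasing order: 1592^1 ≡ 1592;  1592^2 ≡ 740;  1592^3 ≡ 2250;  1592^4 ≡ 1408;  1592^6 ≡ 2638;  1592^8 ≡ 2518;  1592^12 ≡ 2682;  1592^16 ≡ 2221;  1592^24 ≡ 1596;  1592^48 ≡ 2113;  1592^79 ≡ 2469;  1592^158 ≡ 610;  1592^237 ≡ 269;  1592^316 ≡ 386;  1592^474 ≡ 294;  1592^632 ≡ 1069;  1592^948 ≡ 2990;  1592^1264 ≡ 1068;  1592^1896 ≡ 3792;  1592^3792 ≡ 1.
Smallest exponent giving 1 is 3792.

3792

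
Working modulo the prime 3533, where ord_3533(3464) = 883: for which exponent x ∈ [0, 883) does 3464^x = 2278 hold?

Baby-step giant-step with m = ceil(sqrt(883)) = 30.
Baby table (3464^j mod 3533 for j=0..29):
  0:1  1:3464  2:1228  3:60  4:2926  5:3020  6:67  7:2443
  8:1017  9:487  10:1727  11:959  12:956  13:1163  14:1012  15:832
  16:2653  17:659  18:458  19:195  20:677  21:2749  22:1101  23:1757
  24:2422  25:2466  26:2963  27:467  28:3107  29:1130
Giant step factor: 3464^(-30) ≡ 1057 (mod 3533).
Scan 2278·1057^i mod 3533 for i = 0, 1, …:
  i=0: 2278   i=1: 1873   i=2: 1281   i=3: 878
  i=4: 2400   i=5: 106   i=6: 2519   i=7: 2234
  i=8: 1294   i=9: 487
Match at i=9, j=9: x = 9·30 + 9 = 279.

279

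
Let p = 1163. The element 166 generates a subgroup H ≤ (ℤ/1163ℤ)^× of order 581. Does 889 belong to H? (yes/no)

889 ∈ ⟨166⟩ iff 889^581 ≡ 1 (mod 1163), since |⟨166⟩| = 581.
889^581 mod 1163 = 1162.
Since 1162 ≠ 1, 889 does not lie in the subgroup.

no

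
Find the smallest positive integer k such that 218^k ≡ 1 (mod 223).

The order of 218 must divide p − 1 = 222 = 2 · 3 · 37.
Divisors: 1, 2, 3, 6, 37, 74, 111, 222.
Check each in increasing order: 218^1 ≡ 218;  218^2 ≡ 25;  218^3 ≡ 98;  218^6 ≡ 15;  218^37 ≡ 183;  218^74 ≡ 39;  218^111 ≡ 1.
Smallest exponent giving 1 is 111.

111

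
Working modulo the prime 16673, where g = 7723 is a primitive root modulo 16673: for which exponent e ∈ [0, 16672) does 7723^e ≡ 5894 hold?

935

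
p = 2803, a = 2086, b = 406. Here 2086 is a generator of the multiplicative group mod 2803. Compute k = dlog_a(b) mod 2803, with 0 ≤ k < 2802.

Baby-step giant-step with m = ceil(sqrt(2802)) = 53.
Baby table (2086^j mod 2803 for j=0..52):
  0:1  1:2086  2:1140  3:1096  4:1811  5:2105  6:1532  7:332
  8:211  9:75  10:2285  11:1410  12:913  13:1281  14:907  15:2780
  16:2476  17:1810  18:19  19:392  20:2039  21:1203  22:773  23:753
  24:1078  25:702  26:1206  27:1425  28:1370  29:1563  30:529  31:1915
  32:415  33:2366  34:2196  35:754  36:361  37:1842  38:2302  39:433
  40:672  41:292  42:861  43:2126  44:490  45:1848  46:803  47:1667
  48:1642  49:2749  50:2279  51:106  52:2482
Giant step factor: 2086^(-53) ≡ 2100 (mod 2803).
Scan 406·2100^i mod 2803 for i = 0, 1, …:
  i=0: 406   i=1: 488   i=2: 1705   i=3: 1069
  i=4: 2500   i=5: 2784   i=6: 2145   i=7: 79
  i=8: 523   i=9: 2327     …   i=30: 1116
  i=31: 292
Match at i=31, j=41: k = 31·53 + 41 = 1684.

1684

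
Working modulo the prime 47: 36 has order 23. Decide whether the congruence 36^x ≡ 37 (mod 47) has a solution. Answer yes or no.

yes

⟨36⟩ has order 23; its elements mod 47 are {1, 2, 3, 4, 6, 7, 8, 9, 12, 14, 16, 17, 18, 21, 24, 25, 27, 28, 32, 34, 36, 37, 42}.
37 is in this set.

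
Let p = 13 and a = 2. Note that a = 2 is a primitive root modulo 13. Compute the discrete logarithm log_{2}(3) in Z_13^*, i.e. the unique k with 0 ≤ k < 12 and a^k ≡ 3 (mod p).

Successive powers of 2 modulo 13:
  2^0=1  2^1=2  2^2=4  2^3=8  2^4=3
So 2^4 ≡ 3 (mod 13), giving k = 4.

4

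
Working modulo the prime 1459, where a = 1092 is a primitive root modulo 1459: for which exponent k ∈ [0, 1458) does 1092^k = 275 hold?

Baby-step giant-step with m = ceil(sqrt(1458)) = 39.
Baby table (1092^j mod 1459 for j=0..38):
  0:1  1:1092  2:461  3:57  4:966  5:15  6:331  7:1079
  8:855  9:1359  10:225  11:588  12:136  13:1153  14:1418  15:457
  16:66  17:581  18:1246  19:844  20:1019  21:990  22:1420  23:1182
  24:988  25:695  26:260  27:874  28:222  29:230  30:212  31:982
  32:1438  33:412  34:532  35:262  36:140  37:1144  38:344
Giant step factor: 1092^(-39) ≡ 918 (mod 1459).
Scan 275·918^i mod 1459 for i = 0, 1, …:
  i=0: 275   i=1: 43   i=2: 81   i=3: 1408
  i=4: 1329   i=5: 298   i=6: 731   i=7: 1377
  i=8: 592   i=9: 708     …   i=33: 641
  i=34: 461
Match at i=34, j=2: k = 34·39 + 2 = 1328.

1328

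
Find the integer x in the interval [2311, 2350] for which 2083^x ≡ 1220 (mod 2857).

2314

Compute 2083^2311 mod 2857 = 2788, then multiply by 2083 repeatedly:
  2083^2311=2788  2083^2312=1980  2083^2313=1689  2083^2314=1220
Found 1220 at exponent 2314.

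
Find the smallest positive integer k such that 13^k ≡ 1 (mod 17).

The order of 13 must divide p − 1 = 16 = 2^4.
Divisors: 1, 2, 4, 8, 16.
Check each in increasing order: 13^1 ≡ 13;  13^2 ≡ 16;  13^4 ≡ 1.
Smallest exponent giving 1 is 4.

4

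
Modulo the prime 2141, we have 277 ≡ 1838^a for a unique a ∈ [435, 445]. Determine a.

Compute 1838^435 mod 2141 = 87, then multiply by 1838 repeatedly:
  1838^435=87  1838^436=1472  1838^437=1453  1838^438=787  1838^439=1331
  1838^440=1356  1838^441=204  1838^442=277
Found 277 at exponent 442.

442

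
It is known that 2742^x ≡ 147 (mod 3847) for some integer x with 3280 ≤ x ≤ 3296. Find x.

Compute 2742^3280 mod 3847 = 1745, then multiply by 2742 repeatedly:
  2742^3280=1745  2742^3281=2969  2742^3282=746  2742^3283=2775  2742^3284=3531
  2742^3285=2950  2742^3286=2506  2742^3287=710  2742^3288=238  2742^3289=2453
  2742^3290=1570  2742^3291=147
Found 147 at exponent 3291.

3291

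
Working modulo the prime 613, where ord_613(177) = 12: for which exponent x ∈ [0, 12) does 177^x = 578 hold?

Successive powers of 177 modulo 613:
  177^0=1  177^1=177  177^2=66  177^3=35  177^4=65  177^5=471
  177^6=612  177^7=436  177^8=547  177^9=578
So 177^9 ≡ 578 (mod 613), giving x = 9.

9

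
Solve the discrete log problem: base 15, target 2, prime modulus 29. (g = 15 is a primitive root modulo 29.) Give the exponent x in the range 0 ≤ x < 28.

Successive powers of 15 modulo 29:
  15^0=1  15^1=15  15^2=22  15^3=11  15^4=20  15^5=10
  15^6=5  15^7=17  15^8=23  15^9=26  15^10=13  15^11=21
  15^12=25  15^13=27  15^14=28  15^15=14  15^16=7  15^17=18
  15^18=9  15^19=19  15^20=24  15^21=12  15^22=6  15^23=3
  15^24=16  15^25=8  15^26=4  15^27=2
So 15^27 ≡ 2 (mod 29), giving x = 27.

27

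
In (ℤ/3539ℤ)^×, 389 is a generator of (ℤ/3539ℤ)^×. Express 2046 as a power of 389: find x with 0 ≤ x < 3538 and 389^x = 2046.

974

Baby-step giant-step with m = ceil(sqrt(3538)) = 60.
Baby table (389^j mod 3539 for j=0..59):
  0:1  1:389  2:2683  3:3221  4:163  5:3244  6:2032  7:1251
  8:1796  9:1461  10:2089  11:2190  12:2550  13:1030  14:763  15:3070
  16:1587  17:1557  18:504  19:1411  20:334  21:2522  22:755  23:3497
  24:1357  25:562  26:2739  27:232  28:1773  29:3131  30:543  31:2426
  32:2340  33:737  34:34  35:2609  36:2747  37:3344  38:2003  39:587
  40:1847  41:66  42:901  43:128  44:246  45:141  46:1764  47:3169
  48:1169  49:1749  50:873  51:3392  52:2980  53:1967  54:739  55:812
  56:897  57:2111  58:131  59:1413
Giant step factor: 389^(-60) ≡ 1569 (mod 3539).
Scan 2046·1569^i mod 3539 for i = 0, 1, …:
  i=0: 2046   i=1: 301   i=2: 1582   i=3: 1319
  i=4: 2735   i=5: 1947   i=6: 686   i=7: 478
  i=8: 3253   i=9: 719     …   i=15: 2635
  i=16: 763
Match at i=16, j=14: x = 16·60 + 14 = 974.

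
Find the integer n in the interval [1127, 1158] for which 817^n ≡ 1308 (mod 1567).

Compute 817^1127 mod 1567 = 322, then multiply by 817 repeatedly:
  817^1127=322  817^1128=1385  817^1129=171  817^1130=244  817^1131=339
  817^1132=1171  817^1133=837  817^1134=617  817^1135=1082  817^1136=206
  817^1137=633  817^1138=51  817^1139=925  817^1140=431  817^1141=1119
  817^1142=662  817^1143=239  817^1144=955  817^1145=1436  817^1146=1096
  817^1147=675  817^1148=1458  817^1149=266  817^1150=1076  817^1151=5
  817^1152=951  817^1153=1302  817^1154=1308
Found 1308 at exponent 1154.

1154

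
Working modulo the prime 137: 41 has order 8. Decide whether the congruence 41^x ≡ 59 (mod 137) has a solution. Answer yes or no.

59 ∈ ⟨41⟩ iff 59^8 ≡ 1 (mod 137), since |⟨41⟩| = 8.
59^8 mod 137 = 88.
Since 88 ≠ 1, 59 does not lie in the subgroup.

no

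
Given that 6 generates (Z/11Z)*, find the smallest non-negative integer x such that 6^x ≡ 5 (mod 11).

6

Successive powers of 6 modulo 11:
  6^0=1  6^1=6  6^2=3  6^3=7  6^4=9  6^5=10
  6^6=5
So 6^6 ≡ 5 (mod 11), giving x = 6.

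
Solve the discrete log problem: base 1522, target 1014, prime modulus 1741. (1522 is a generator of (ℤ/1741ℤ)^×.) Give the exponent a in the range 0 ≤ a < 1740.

333

Baby-step giant-step with m = ceil(sqrt(1740)) = 42.
Baby table (1522^j mod 1741 for j=0..41):
  0:1  1:1522  2:954  3:1735  4:1314  5:1240  6:36  7:821
  8:1265  9:1525  10:297  11:1115  12:1296  13:1700  14:274  15:929
  16:246  17:97  18:1390  19:265  20:1159  21:365  22:151  23:10
  24:1292  25:835  26:1681  27:953  28:213  29:360  30:1246  31:463
  32:1322  33:1229  34:704  35:773  36:1331  37:999  38:585  39:719
  40:970  41:1713
Giant step factor: 1522^(-42) ≡ 814 (mod 1741).
Scan 1014·814^i mod 1741 for i = 0, 1, …:
  i=0: 1014   i=1: 162   i=2: 1293   i=3: 938
  i=4: 974   i=5: 681   i=6: 696   i=7: 719
Match at i=7, j=39: a = 7·42 + 39 = 333.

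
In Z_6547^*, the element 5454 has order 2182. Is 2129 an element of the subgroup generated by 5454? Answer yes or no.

yes

2129 ∈ ⟨5454⟩ iff 2129^2182 ≡ 1 (mod 6547), since |⟨5454⟩| = 2182.
2129^2182 mod 6547 = 1.
Since 1 = 1, 2129 lies in the subgroup.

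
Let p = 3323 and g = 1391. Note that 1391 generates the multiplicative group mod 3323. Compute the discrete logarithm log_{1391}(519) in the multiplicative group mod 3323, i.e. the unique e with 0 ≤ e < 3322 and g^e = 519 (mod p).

Baby-step giant-step with m = ceil(sqrt(3322)) = 58.
Baby table (1391^j mod 3323 for j=0..57):
  0:1  1:1391  2:895  3:2143  4:182  5:614  6:63  7:1235
  8:3217  9:2089  10:1497  11:2129  12:646  13:1376  14:3291  15:2010
  16:1267  17:1207  18:822  19:290  20:1307  21:356  22:69  23:2935
  24:1941  25:1655  26:2589  27:2490  28:1024  29:2140  30:2655  31:1252
  32:280  33:689  34:1375  35:1900  36:1115  37:2447  38:1025  39:208
  40:227  41:72  42:462  43:1303  44:1438  45:3135  46:1009  47:1213
  48:2522  49:2337  50:873  51:1448  52:430  53:3313  54:2705  55:1019
  56:1831  57:1503
Giant step factor: 1391^(-58) ≡ 2883 (mod 3323).
Scan 519·2883^i mod 3323 for i = 0, 1, …:
  i=0: 519   i=1: 927   i=2: 849   i=3: 1939
  i=4: 851   i=5: 1059   i=6: 2583   i=7: 3269
  i=8: 499   i=9: 3081     …   i=15: 3079
  i=16: 1024
Match at i=16, j=28: e = 16·58 + 28 = 956.

956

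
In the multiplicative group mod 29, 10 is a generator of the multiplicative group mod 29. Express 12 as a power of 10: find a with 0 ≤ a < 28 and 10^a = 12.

21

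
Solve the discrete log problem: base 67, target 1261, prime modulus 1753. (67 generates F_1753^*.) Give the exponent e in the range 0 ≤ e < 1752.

104

Baby-step giant-step with m = ceil(sqrt(1752)) = 42.
Baby table (67^j mod 1753 for j=0..41):
  0:1  1:67  2:983  3:1000  4:386  5:1320  6:790  7:340
  8:1744  9:1150  10:1671  11:1518  12:32  13:391  14:1655  15:446
  16:81  17:168  18:738  19:362  20:1465  21:1740  22:882  23:1245
  24:1024  25:241  26:370  27:248  28:839  29:117  30:827  31:1066
  32:1302  33:1337  34:176  35:1274  36:1214  37:700  38:1322  39:924
  40:553  41:238
Giant step factor: 67^(-42) ≡ 612 (mod 1753).
Scan 1261·612^i mod 1753 for i = 0, 1, …:
  i=0: 1261   i=1: 412   i=2: 1465
Match at i=2, j=20: e = 2·42 + 20 = 104.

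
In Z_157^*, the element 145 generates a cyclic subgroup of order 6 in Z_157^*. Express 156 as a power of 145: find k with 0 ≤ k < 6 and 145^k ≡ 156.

Successive powers of 145 modulo 157:
  145^0=1  145^1=145  145^2=144  145^3=156
So 145^3 ≡ 156 (mod 157), giving k = 3.

3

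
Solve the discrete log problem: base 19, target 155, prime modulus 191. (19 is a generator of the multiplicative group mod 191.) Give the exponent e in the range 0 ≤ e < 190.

35

Baby-step giant-step with m = ceil(sqrt(190)) = 14.
Baby table (19^j mod 191 for j=0..13):
  0:1  1:19  2:170  3:174  4:59  5:166  6:98  7:143
  8:43  9:53  10:52  11:33  12:54  13:71
Giant step factor: 19^(-14) ≡ 16 (mod 191).
Scan 155·16^i mod 191 for i = 0, 1, …:
  i=0: 155   i=1: 188   i=2: 143
Match at i=2, j=7: e = 2·14 + 7 = 35.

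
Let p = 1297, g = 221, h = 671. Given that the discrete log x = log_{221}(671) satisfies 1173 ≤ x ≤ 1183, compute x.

Compute 221^1173 mod 1297 = 671, then multiply by 221 repeatedly:
  221^1173=671
Found 671 at exponent 1173.

1173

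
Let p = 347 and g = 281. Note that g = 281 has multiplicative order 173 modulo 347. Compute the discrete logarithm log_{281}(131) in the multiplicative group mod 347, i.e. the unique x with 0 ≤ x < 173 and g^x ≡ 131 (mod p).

Successive powers of 281 modulo 347:
  281^0=1  281^1=281  281^2=192  281^3=167  281^4=82  281^5=140
  281^6=129  281^7=161  281^8=131
So 281^8 ≡ 131 (mod 347), giving x = 8.

8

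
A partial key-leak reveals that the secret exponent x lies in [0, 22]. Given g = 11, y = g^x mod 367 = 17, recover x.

13

Compute 11^0 mod 367 = 1, then multiply by 11 repeatedly:
  11^0=1  11^1=11  11^2=121  11^3=230  11^4=328
  11^5=305  11^6=52  11^7=205  11^8=53  11^9=216
  11^10=174  11^11=79  11^12=135  11^13=17
Found 17 at exponent 13.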